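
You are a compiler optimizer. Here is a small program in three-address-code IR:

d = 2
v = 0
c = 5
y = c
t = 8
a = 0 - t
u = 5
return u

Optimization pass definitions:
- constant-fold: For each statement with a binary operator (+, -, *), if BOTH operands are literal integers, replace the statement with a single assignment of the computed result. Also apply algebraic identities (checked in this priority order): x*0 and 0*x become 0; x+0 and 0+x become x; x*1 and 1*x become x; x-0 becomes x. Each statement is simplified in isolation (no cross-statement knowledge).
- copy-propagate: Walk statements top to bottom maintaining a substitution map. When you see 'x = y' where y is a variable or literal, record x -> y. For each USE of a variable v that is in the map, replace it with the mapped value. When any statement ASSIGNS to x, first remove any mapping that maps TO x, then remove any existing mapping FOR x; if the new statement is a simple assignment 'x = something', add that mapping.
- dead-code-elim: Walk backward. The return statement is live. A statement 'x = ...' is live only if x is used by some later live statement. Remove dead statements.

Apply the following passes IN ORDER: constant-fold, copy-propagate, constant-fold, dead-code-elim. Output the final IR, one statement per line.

Answer: return 5

Derivation:
Initial IR:
  d = 2
  v = 0
  c = 5
  y = c
  t = 8
  a = 0 - t
  u = 5
  return u
After constant-fold (8 stmts):
  d = 2
  v = 0
  c = 5
  y = c
  t = 8
  a = 0 - t
  u = 5
  return u
After copy-propagate (8 stmts):
  d = 2
  v = 0
  c = 5
  y = 5
  t = 8
  a = 0 - 8
  u = 5
  return 5
After constant-fold (8 stmts):
  d = 2
  v = 0
  c = 5
  y = 5
  t = 8
  a = -8
  u = 5
  return 5
After dead-code-elim (1 stmts):
  return 5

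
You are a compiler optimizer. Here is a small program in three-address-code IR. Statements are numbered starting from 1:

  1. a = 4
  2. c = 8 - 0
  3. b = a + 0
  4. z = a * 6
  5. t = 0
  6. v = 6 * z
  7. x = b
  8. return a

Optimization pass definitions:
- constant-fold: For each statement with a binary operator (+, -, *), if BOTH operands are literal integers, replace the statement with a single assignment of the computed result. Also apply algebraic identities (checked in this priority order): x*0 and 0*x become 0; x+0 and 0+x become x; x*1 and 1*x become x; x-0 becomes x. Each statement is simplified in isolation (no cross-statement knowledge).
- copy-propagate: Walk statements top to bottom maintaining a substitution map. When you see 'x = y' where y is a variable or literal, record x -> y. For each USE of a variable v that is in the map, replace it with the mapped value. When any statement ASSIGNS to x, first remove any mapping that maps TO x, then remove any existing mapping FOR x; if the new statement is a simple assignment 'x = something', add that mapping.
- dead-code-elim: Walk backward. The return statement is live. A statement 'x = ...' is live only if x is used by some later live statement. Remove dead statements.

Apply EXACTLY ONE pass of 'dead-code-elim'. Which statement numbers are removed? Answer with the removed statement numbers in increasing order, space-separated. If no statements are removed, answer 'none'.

Backward liveness scan:
Stmt 1 'a = 4': KEEP (a is live); live-in = []
Stmt 2 'c = 8 - 0': DEAD (c not in live set ['a'])
Stmt 3 'b = a + 0': DEAD (b not in live set ['a'])
Stmt 4 'z = a * 6': DEAD (z not in live set ['a'])
Stmt 5 't = 0': DEAD (t not in live set ['a'])
Stmt 6 'v = 6 * z': DEAD (v not in live set ['a'])
Stmt 7 'x = b': DEAD (x not in live set ['a'])
Stmt 8 'return a': KEEP (return); live-in = ['a']
Removed statement numbers: [2, 3, 4, 5, 6, 7]
Surviving IR:
  a = 4
  return a

Answer: 2 3 4 5 6 7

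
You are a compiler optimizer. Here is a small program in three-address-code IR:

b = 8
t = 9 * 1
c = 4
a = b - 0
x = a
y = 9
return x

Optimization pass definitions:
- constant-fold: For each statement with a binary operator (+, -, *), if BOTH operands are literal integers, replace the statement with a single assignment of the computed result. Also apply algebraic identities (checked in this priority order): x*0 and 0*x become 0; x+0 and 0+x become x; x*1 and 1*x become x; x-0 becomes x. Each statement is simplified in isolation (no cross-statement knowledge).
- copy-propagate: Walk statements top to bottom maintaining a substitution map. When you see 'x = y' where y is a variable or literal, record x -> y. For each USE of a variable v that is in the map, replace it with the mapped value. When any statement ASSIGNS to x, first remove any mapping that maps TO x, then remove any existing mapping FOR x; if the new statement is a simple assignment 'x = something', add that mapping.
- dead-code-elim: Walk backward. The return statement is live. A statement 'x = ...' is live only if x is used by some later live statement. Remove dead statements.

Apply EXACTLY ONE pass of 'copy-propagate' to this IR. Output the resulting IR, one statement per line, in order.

Applying copy-propagate statement-by-statement:
  [1] b = 8  (unchanged)
  [2] t = 9 * 1  (unchanged)
  [3] c = 4  (unchanged)
  [4] a = b - 0  -> a = 8 - 0
  [5] x = a  (unchanged)
  [6] y = 9  (unchanged)
  [7] return x  -> return a
Result (7 stmts):
  b = 8
  t = 9 * 1
  c = 4
  a = 8 - 0
  x = a
  y = 9
  return a

Answer: b = 8
t = 9 * 1
c = 4
a = 8 - 0
x = a
y = 9
return a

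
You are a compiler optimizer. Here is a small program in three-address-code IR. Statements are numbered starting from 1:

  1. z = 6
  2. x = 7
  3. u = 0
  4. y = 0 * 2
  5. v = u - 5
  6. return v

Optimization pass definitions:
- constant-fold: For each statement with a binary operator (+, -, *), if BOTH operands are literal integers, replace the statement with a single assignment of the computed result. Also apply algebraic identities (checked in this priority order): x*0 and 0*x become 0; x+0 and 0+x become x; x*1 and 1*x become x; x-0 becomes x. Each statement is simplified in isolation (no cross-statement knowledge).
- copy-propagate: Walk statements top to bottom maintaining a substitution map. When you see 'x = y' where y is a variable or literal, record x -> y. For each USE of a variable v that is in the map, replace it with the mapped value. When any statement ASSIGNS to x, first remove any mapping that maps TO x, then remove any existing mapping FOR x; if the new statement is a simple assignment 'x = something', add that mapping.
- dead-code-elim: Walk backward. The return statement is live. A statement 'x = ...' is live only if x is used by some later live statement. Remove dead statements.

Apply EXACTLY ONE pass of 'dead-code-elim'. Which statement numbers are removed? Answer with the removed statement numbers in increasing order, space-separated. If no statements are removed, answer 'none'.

Answer: 1 2 4

Derivation:
Backward liveness scan:
Stmt 1 'z = 6': DEAD (z not in live set [])
Stmt 2 'x = 7': DEAD (x not in live set [])
Stmt 3 'u = 0': KEEP (u is live); live-in = []
Stmt 4 'y = 0 * 2': DEAD (y not in live set ['u'])
Stmt 5 'v = u - 5': KEEP (v is live); live-in = ['u']
Stmt 6 'return v': KEEP (return); live-in = ['v']
Removed statement numbers: [1, 2, 4]
Surviving IR:
  u = 0
  v = u - 5
  return v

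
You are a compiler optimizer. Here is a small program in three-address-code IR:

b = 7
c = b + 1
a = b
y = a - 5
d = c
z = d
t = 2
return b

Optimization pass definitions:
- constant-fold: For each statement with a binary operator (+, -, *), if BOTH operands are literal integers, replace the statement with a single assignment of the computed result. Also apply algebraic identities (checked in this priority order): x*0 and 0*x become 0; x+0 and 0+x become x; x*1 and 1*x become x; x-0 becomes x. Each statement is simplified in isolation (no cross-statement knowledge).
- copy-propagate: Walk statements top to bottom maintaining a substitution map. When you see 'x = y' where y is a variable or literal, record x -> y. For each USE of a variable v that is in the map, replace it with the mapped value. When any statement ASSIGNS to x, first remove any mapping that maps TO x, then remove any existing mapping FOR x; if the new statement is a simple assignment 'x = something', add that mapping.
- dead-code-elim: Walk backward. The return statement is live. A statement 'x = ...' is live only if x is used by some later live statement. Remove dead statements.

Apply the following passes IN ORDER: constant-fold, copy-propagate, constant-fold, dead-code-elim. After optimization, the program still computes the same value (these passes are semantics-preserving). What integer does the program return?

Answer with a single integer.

Answer: 7

Derivation:
Initial IR:
  b = 7
  c = b + 1
  a = b
  y = a - 5
  d = c
  z = d
  t = 2
  return b
After constant-fold (8 stmts):
  b = 7
  c = b + 1
  a = b
  y = a - 5
  d = c
  z = d
  t = 2
  return b
After copy-propagate (8 stmts):
  b = 7
  c = 7 + 1
  a = 7
  y = 7 - 5
  d = c
  z = c
  t = 2
  return 7
After constant-fold (8 stmts):
  b = 7
  c = 8
  a = 7
  y = 2
  d = c
  z = c
  t = 2
  return 7
After dead-code-elim (1 stmts):
  return 7
Evaluate:
  b = 7  =>  b = 7
  c = b + 1  =>  c = 8
  a = b  =>  a = 7
  y = a - 5  =>  y = 2
  d = c  =>  d = 8
  z = d  =>  z = 8
  t = 2  =>  t = 2
  return b = 7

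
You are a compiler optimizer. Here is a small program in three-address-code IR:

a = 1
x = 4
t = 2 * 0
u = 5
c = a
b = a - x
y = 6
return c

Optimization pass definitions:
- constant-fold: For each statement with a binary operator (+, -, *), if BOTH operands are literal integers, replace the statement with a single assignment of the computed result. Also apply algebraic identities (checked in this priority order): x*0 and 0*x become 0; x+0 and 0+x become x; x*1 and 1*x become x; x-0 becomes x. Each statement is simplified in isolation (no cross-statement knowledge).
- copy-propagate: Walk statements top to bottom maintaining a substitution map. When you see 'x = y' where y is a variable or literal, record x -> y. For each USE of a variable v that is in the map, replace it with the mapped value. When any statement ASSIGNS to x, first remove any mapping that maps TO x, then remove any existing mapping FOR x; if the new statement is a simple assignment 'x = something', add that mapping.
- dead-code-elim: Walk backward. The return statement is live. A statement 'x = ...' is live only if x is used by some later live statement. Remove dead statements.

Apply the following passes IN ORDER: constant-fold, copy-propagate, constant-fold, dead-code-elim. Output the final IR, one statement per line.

Initial IR:
  a = 1
  x = 4
  t = 2 * 0
  u = 5
  c = a
  b = a - x
  y = 6
  return c
After constant-fold (8 stmts):
  a = 1
  x = 4
  t = 0
  u = 5
  c = a
  b = a - x
  y = 6
  return c
After copy-propagate (8 stmts):
  a = 1
  x = 4
  t = 0
  u = 5
  c = 1
  b = 1 - 4
  y = 6
  return 1
After constant-fold (8 stmts):
  a = 1
  x = 4
  t = 0
  u = 5
  c = 1
  b = -3
  y = 6
  return 1
After dead-code-elim (1 stmts):
  return 1

Answer: return 1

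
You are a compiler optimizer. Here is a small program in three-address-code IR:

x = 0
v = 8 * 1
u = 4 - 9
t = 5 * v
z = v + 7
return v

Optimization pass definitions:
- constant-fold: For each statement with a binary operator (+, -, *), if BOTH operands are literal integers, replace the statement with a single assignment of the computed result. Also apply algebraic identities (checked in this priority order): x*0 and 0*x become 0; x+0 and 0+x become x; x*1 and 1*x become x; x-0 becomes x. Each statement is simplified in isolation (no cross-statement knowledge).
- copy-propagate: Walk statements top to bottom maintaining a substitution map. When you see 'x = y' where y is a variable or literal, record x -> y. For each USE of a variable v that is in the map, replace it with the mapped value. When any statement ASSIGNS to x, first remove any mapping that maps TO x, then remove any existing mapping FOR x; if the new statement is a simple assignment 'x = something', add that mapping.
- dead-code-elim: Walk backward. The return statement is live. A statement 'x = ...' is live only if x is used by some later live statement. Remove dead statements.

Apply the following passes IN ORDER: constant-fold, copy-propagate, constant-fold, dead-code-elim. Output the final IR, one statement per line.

Answer: return 8

Derivation:
Initial IR:
  x = 0
  v = 8 * 1
  u = 4 - 9
  t = 5 * v
  z = v + 7
  return v
After constant-fold (6 stmts):
  x = 0
  v = 8
  u = -5
  t = 5 * v
  z = v + 7
  return v
After copy-propagate (6 stmts):
  x = 0
  v = 8
  u = -5
  t = 5 * 8
  z = 8 + 7
  return 8
After constant-fold (6 stmts):
  x = 0
  v = 8
  u = -5
  t = 40
  z = 15
  return 8
After dead-code-elim (1 stmts):
  return 8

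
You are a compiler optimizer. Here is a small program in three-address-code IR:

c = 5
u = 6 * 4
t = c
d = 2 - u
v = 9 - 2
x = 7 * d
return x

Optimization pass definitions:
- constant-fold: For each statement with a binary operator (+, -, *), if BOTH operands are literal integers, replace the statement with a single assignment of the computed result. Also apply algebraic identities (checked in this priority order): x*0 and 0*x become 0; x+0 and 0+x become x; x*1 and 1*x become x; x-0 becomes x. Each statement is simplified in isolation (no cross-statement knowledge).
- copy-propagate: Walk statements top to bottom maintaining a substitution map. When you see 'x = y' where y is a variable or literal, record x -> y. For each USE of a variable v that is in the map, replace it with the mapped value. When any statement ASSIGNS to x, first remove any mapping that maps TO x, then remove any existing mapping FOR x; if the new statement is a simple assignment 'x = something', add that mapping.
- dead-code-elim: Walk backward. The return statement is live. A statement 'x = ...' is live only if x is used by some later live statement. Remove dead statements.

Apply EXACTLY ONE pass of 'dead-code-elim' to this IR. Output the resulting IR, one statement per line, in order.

Answer: u = 6 * 4
d = 2 - u
x = 7 * d
return x

Derivation:
Applying dead-code-elim statement-by-statement:
  [7] return x  -> KEEP (return); live=['x']
  [6] x = 7 * d  -> KEEP; live=['d']
  [5] v = 9 - 2  -> DEAD (v not live)
  [4] d = 2 - u  -> KEEP; live=['u']
  [3] t = c  -> DEAD (t not live)
  [2] u = 6 * 4  -> KEEP; live=[]
  [1] c = 5  -> DEAD (c not live)
Result (4 stmts):
  u = 6 * 4
  d = 2 - u
  x = 7 * d
  return x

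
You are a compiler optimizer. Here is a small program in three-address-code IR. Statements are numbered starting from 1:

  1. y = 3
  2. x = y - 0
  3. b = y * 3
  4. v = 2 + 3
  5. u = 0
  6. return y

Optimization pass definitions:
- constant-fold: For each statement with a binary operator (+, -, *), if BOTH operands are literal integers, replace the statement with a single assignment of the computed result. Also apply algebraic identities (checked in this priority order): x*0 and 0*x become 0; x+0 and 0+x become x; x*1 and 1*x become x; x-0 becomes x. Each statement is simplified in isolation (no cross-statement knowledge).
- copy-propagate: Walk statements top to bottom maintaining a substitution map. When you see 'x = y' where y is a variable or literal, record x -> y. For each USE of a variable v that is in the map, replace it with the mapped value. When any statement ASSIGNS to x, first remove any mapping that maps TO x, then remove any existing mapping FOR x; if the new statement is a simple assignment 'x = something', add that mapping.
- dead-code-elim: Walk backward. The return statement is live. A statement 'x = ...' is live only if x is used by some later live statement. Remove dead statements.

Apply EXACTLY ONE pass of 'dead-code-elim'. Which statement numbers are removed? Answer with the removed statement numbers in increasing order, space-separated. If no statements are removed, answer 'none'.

Answer: 2 3 4 5

Derivation:
Backward liveness scan:
Stmt 1 'y = 3': KEEP (y is live); live-in = []
Stmt 2 'x = y - 0': DEAD (x not in live set ['y'])
Stmt 3 'b = y * 3': DEAD (b not in live set ['y'])
Stmt 4 'v = 2 + 3': DEAD (v not in live set ['y'])
Stmt 5 'u = 0': DEAD (u not in live set ['y'])
Stmt 6 'return y': KEEP (return); live-in = ['y']
Removed statement numbers: [2, 3, 4, 5]
Surviving IR:
  y = 3
  return y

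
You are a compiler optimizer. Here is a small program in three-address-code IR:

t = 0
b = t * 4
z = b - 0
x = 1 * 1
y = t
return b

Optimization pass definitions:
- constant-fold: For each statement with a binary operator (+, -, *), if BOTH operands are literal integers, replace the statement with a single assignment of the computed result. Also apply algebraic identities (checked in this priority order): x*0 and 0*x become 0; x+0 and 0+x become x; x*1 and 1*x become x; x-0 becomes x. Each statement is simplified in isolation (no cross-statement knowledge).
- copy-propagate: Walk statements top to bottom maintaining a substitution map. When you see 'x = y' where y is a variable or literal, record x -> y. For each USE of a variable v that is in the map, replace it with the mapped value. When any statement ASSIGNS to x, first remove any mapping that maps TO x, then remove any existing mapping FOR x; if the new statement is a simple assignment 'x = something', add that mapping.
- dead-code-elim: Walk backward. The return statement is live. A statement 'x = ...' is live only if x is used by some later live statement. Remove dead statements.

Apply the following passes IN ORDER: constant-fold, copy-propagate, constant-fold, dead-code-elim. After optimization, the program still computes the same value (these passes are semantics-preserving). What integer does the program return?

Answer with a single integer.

Answer: 0

Derivation:
Initial IR:
  t = 0
  b = t * 4
  z = b - 0
  x = 1 * 1
  y = t
  return b
After constant-fold (6 stmts):
  t = 0
  b = t * 4
  z = b
  x = 1
  y = t
  return b
After copy-propagate (6 stmts):
  t = 0
  b = 0 * 4
  z = b
  x = 1
  y = 0
  return b
After constant-fold (6 stmts):
  t = 0
  b = 0
  z = b
  x = 1
  y = 0
  return b
After dead-code-elim (2 stmts):
  b = 0
  return b
Evaluate:
  t = 0  =>  t = 0
  b = t * 4  =>  b = 0
  z = b - 0  =>  z = 0
  x = 1 * 1  =>  x = 1
  y = t  =>  y = 0
  return b = 0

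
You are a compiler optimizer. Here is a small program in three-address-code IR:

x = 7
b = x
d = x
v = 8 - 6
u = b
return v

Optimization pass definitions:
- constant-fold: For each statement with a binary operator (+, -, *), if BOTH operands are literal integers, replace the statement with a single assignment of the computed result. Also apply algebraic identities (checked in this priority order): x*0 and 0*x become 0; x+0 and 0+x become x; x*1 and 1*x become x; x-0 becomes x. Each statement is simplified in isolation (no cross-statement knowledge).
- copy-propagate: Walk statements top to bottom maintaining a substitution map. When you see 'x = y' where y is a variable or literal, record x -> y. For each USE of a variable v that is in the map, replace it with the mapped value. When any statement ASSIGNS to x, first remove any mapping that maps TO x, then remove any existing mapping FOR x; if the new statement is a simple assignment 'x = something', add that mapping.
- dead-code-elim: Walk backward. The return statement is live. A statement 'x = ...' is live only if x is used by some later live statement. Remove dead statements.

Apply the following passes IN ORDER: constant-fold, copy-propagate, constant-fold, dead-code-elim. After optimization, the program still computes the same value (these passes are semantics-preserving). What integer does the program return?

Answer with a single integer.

Initial IR:
  x = 7
  b = x
  d = x
  v = 8 - 6
  u = b
  return v
After constant-fold (6 stmts):
  x = 7
  b = x
  d = x
  v = 2
  u = b
  return v
After copy-propagate (6 stmts):
  x = 7
  b = 7
  d = 7
  v = 2
  u = 7
  return 2
After constant-fold (6 stmts):
  x = 7
  b = 7
  d = 7
  v = 2
  u = 7
  return 2
After dead-code-elim (1 stmts):
  return 2
Evaluate:
  x = 7  =>  x = 7
  b = x  =>  b = 7
  d = x  =>  d = 7
  v = 8 - 6  =>  v = 2
  u = b  =>  u = 7
  return v = 2

Answer: 2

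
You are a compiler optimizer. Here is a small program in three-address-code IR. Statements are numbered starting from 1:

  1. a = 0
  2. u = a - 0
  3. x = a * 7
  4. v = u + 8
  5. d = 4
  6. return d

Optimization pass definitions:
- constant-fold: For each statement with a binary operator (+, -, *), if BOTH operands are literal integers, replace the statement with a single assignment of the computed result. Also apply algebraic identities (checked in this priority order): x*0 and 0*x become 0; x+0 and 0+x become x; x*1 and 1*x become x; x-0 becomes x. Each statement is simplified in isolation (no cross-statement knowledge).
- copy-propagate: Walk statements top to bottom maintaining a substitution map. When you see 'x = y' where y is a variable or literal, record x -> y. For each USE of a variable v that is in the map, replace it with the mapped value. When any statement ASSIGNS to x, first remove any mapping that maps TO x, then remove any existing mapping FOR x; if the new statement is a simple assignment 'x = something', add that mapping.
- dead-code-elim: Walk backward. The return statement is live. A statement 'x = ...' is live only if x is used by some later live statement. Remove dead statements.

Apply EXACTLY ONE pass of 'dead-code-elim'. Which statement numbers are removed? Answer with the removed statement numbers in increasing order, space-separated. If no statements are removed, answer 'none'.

Backward liveness scan:
Stmt 1 'a = 0': DEAD (a not in live set [])
Stmt 2 'u = a - 0': DEAD (u not in live set [])
Stmt 3 'x = a * 7': DEAD (x not in live set [])
Stmt 4 'v = u + 8': DEAD (v not in live set [])
Stmt 5 'd = 4': KEEP (d is live); live-in = []
Stmt 6 'return d': KEEP (return); live-in = ['d']
Removed statement numbers: [1, 2, 3, 4]
Surviving IR:
  d = 4
  return d

Answer: 1 2 3 4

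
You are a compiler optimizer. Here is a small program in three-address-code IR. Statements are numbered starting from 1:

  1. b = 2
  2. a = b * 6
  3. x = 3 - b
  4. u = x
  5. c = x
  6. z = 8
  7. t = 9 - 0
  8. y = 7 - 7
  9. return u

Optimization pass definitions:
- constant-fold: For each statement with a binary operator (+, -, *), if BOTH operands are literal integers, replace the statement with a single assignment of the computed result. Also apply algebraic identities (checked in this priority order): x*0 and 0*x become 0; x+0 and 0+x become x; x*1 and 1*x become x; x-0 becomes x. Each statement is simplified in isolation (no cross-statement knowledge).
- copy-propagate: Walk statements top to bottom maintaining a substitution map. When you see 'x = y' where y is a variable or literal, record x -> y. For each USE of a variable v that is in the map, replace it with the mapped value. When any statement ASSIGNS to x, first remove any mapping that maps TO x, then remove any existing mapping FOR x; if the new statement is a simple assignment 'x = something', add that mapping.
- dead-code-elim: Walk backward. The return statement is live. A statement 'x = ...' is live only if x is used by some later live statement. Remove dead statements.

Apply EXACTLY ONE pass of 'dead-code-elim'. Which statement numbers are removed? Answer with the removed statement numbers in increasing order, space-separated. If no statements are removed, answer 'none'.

Answer: 2 5 6 7 8

Derivation:
Backward liveness scan:
Stmt 1 'b = 2': KEEP (b is live); live-in = []
Stmt 2 'a = b * 6': DEAD (a not in live set ['b'])
Stmt 3 'x = 3 - b': KEEP (x is live); live-in = ['b']
Stmt 4 'u = x': KEEP (u is live); live-in = ['x']
Stmt 5 'c = x': DEAD (c not in live set ['u'])
Stmt 6 'z = 8': DEAD (z not in live set ['u'])
Stmt 7 't = 9 - 0': DEAD (t not in live set ['u'])
Stmt 8 'y = 7 - 7': DEAD (y not in live set ['u'])
Stmt 9 'return u': KEEP (return); live-in = ['u']
Removed statement numbers: [2, 5, 6, 7, 8]
Surviving IR:
  b = 2
  x = 3 - b
  u = x
  return u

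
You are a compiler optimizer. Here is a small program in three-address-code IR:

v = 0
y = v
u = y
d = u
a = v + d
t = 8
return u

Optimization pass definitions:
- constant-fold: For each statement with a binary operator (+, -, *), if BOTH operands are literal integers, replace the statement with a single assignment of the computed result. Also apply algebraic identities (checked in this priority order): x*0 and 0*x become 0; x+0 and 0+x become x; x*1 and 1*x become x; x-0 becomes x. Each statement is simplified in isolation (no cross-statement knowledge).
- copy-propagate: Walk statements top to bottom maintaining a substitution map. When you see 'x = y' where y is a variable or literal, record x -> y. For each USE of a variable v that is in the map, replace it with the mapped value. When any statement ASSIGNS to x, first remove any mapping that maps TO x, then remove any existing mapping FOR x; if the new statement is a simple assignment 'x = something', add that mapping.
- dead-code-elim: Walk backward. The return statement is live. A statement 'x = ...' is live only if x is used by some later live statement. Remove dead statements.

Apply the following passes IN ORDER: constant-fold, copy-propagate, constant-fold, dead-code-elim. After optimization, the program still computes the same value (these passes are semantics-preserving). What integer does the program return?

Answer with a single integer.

Initial IR:
  v = 0
  y = v
  u = y
  d = u
  a = v + d
  t = 8
  return u
After constant-fold (7 stmts):
  v = 0
  y = v
  u = y
  d = u
  a = v + d
  t = 8
  return u
After copy-propagate (7 stmts):
  v = 0
  y = 0
  u = 0
  d = 0
  a = 0 + 0
  t = 8
  return 0
After constant-fold (7 stmts):
  v = 0
  y = 0
  u = 0
  d = 0
  a = 0
  t = 8
  return 0
After dead-code-elim (1 stmts):
  return 0
Evaluate:
  v = 0  =>  v = 0
  y = v  =>  y = 0
  u = y  =>  u = 0
  d = u  =>  d = 0
  a = v + d  =>  a = 0
  t = 8  =>  t = 8
  return u = 0

Answer: 0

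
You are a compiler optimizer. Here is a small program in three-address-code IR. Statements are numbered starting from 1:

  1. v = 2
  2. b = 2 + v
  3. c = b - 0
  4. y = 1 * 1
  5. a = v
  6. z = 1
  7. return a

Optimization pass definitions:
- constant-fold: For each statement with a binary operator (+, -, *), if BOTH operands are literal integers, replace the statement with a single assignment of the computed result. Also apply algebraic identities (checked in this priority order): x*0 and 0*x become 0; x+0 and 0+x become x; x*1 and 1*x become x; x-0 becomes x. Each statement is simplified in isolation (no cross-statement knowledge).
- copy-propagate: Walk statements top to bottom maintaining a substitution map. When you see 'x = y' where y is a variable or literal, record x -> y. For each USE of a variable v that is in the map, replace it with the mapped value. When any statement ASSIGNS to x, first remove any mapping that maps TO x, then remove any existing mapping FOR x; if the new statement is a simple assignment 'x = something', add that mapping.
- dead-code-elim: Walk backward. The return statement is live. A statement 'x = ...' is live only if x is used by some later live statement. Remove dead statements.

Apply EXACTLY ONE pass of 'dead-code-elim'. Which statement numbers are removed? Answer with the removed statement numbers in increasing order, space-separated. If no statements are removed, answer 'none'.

Backward liveness scan:
Stmt 1 'v = 2': KEEP (v is live); live-in = []
Stmt 2 'b = 2 + v': DEAD (b not in live set ['v'])
Stmt 3 'c = b - 0': DEAD (c not in live set ['v'])
Stmt 4 'y = 1 * 1': DEAD (y not in live set ['v'])
Stmt 5 'a = v': KEEP (a is live); live-in = ['v']
Stmt 6 'z = 1': DEAD (z not in live set ['a'])
Stmt 7 'return a': KEEP (return); live-in = ['a']
Removed statement numbers: [2, 3, 4, 6]
Surviving IR:
  v = 2
  a = v
  return a

Answer: 2 3 4 6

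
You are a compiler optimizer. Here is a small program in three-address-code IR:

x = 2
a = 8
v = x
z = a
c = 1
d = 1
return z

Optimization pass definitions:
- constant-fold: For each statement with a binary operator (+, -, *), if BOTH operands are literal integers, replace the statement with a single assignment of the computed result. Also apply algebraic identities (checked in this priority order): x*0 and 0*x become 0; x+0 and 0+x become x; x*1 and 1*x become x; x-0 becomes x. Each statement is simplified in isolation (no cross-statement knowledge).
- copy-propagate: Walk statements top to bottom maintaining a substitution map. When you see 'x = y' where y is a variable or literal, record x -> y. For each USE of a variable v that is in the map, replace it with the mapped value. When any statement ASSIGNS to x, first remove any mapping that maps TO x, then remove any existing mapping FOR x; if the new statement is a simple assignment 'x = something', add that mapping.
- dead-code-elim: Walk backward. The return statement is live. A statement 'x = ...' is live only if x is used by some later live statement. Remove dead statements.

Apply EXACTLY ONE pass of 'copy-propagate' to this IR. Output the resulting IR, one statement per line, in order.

Applying copy-propagate statement-by-statement:
  [1] x = 2  (unchanged)
  [2] a = 8  (unchanged)
  [3] v = x  -> v = 2
  [4] z = a  -> z = 8
  [5] c = 1  (unchanged)
  [6] d = 1  (unchanged)
  [7] return z  -> return 8
Result (7 stmts):
  x = 2
  a = 8
  v = 2
  z = 8
  c = 1
  d = 1
  return 8

Answer: x = 2
a = 8
v = 2
z = 8
c = 1
d = 1
return 8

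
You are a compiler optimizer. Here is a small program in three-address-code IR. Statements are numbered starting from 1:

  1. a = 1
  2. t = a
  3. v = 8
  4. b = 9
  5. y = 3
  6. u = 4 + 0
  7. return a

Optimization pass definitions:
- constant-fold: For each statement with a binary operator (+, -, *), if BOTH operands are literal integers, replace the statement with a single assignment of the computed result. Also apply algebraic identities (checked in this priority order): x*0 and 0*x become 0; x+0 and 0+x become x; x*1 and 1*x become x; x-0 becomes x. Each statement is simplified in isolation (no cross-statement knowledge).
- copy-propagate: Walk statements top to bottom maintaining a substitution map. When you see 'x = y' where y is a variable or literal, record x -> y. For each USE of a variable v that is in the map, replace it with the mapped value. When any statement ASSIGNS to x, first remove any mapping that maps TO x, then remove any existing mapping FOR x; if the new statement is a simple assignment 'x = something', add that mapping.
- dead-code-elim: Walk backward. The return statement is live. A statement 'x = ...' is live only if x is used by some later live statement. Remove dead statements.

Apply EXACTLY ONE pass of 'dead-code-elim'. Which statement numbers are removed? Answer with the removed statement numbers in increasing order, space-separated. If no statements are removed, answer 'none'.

Answer: 2 3 4 5 6

Derivation:
Backward liveness scan:
Stmt 1 'a = 1': KEEP (a is live); live-in = []
Stmt 2 't = a': DEAD (t not in live set ['a'])
Stmt 3 'v = 8': DEAD (v not in live set ['a'])
Stmt 4 'b = 9': DEAD (b not in live set ['a'])
Stmt 5 'y = 3': DEAD (y not in live set ['a'])
Stmt 6 'u = 4 + 0': DEAD (u not in live set ['a'])
Stmt 7 'return a': KEEP (return); live-in = ['a']
Removed statement numbers: [2, 3, 4, 5, 6]
Surviving IR:
  a = 1
  return a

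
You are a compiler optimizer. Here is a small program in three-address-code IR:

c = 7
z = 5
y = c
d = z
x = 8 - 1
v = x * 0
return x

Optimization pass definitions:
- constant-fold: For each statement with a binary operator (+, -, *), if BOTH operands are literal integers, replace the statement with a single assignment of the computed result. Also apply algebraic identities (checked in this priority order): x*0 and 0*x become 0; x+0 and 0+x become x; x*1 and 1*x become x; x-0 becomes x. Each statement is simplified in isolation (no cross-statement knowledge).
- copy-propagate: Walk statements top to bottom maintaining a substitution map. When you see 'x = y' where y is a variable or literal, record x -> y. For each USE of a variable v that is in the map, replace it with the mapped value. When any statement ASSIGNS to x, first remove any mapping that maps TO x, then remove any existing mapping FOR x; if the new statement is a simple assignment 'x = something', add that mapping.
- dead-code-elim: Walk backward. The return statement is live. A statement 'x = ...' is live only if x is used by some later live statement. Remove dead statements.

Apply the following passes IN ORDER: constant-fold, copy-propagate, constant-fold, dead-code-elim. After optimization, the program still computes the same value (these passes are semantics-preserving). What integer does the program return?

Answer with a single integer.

Answer: 7

Derivation:
Initial IR:
  c = 7
  z = 5
  y = c
  d = z
  x = 8 - 1
  v = x * 0
  return x
After constant-fold (7 stmts):
  c = 7
  z = 5
  y = c
  d = z
  x = 7
  v = 0
  return x
After copy-propagate (7 stmts):
  c = 7
  z = 5
  y = 7
  d = 5
  x = 7
  v = 0
  return 7
After constant-fold (7 stmts):
  c = 7
  z = 5
  y = 7
  d = 5
  x = 7
  v = 0
  return 7
After dead-code-elim (1 stmts):
  return 7
Evaluate:
  c = 7  =>  c = 7
  z = 5  =>  z = 5
  y = c  =>  y = 7
  d = z  =>  d = 5
  x = 8 - 1  =>  x = 7
  v = x * 0  =>  v = 0
  return x = 7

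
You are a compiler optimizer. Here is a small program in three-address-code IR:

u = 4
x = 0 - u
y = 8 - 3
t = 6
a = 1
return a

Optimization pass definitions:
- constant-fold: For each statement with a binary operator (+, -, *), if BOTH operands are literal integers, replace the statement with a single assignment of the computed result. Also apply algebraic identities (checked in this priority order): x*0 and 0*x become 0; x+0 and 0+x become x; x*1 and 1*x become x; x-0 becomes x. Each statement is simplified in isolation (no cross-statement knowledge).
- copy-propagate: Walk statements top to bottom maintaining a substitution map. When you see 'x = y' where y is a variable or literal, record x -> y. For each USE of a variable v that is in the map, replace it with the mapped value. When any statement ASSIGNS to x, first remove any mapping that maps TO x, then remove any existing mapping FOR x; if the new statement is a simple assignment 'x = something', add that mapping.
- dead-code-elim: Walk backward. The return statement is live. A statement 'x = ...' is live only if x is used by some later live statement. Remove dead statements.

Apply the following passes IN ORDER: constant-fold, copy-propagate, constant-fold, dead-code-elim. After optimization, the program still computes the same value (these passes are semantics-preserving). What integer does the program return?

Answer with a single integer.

Answer: 1

Derivation:
Initial IR:
  u = 4
  x = 0 - u
  y = 8 - 3
  t = 6
  a = 1
  return a
After constant-fold (6 stmts):
  u = 4
  x = 0 - u
  y = 5
  t = 6
  a = 1
  return a
After copy-propagate (6 stmts):
  u = 4
  x = 0 - 4
  y = 5
  t = 6
  a = 1
  return 1
After constant-fold (6 stmts):
  u = 4
  x = -4
  y = 5
  t = 6
  a = 1
  return 1
After dead-code-elim (1 stmts):
  return 1
Evaluate:
  u = 4  =>  u = 4
  x = 0 - u  =>  x = -4
  y = 8 - 3  =>  y = 5
  t = 6  =>  t = 6
  a = 1  =>  a = 1
  return a = 1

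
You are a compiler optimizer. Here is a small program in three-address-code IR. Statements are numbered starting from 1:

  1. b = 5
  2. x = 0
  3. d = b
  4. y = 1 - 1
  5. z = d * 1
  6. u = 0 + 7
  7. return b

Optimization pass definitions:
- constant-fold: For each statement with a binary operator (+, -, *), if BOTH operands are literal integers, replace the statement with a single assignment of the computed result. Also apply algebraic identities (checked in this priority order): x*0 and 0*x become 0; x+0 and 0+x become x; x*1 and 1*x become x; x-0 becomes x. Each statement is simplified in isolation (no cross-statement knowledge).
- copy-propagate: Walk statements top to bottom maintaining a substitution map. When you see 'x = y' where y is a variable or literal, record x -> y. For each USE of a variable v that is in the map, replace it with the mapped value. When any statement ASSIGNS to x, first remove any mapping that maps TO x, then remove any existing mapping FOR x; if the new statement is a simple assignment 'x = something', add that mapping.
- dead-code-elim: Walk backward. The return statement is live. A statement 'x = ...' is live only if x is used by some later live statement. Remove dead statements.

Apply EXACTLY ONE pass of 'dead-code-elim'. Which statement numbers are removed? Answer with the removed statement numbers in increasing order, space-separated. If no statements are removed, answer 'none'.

Answer: 2 3 4 5 6

Derivation:
Backward liveness scan:
Stmt 1 'b = 5': KEEP (b is live); live-in = []
Stmt 2 'x = 0': DEAD (x not in live set ['b'])
Stmt 3 'd = b': DEAD (d not in live set ['b'])
Stmt 4 'y = 1 - 1': DEAD (y not in live set ['b'])
Stmt 5 'z = d * 1': DEAD (z not in live set ['b'])
Stmt 6 'u = 0 + 7': DEAD (u not in live set ['b'])
Stmt 7 'return b': KEEP (return); live-in = ['b']
Removed statement numbers: [2, 3, 4, 5, 6]
Surviving IR:
  b = 5
  return b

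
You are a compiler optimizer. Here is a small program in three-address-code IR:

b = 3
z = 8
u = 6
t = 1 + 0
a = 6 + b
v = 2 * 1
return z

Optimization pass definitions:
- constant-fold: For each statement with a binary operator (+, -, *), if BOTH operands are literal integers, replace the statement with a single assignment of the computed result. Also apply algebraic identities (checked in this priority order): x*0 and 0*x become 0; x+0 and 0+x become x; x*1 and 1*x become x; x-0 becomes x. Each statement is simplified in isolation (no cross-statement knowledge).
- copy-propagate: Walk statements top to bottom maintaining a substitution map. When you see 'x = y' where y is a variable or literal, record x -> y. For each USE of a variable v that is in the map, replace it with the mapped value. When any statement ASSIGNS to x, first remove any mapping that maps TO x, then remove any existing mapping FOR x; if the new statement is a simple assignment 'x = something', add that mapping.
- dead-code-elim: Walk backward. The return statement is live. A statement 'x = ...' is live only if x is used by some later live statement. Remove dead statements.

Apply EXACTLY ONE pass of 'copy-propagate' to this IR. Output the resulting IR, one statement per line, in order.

Answer: b = 3
z = 8
u = 6
t = 1 + 0
a = 6 + 3
v = 2 * 1
return 8

Derivation:
Applying copy-propagate statement-by-statement:
  [1] b = 3  (unchanged)
  [2] z = 8  (unchanged)
  [3] u = 6  (unchanged)
  [4] t = 1 + 0  (unchanged)
  [5] a = 6 + b  -> a = 6 + 3
  [6] v = 2 * 1  (unchanged)
  [7] return z  -> return 8
Result (7 stmts):
  b = 3
  z = 8
  u = 6
  t = 1 + 0
  a = 6 + 3
  v = 2 * 1
  return 8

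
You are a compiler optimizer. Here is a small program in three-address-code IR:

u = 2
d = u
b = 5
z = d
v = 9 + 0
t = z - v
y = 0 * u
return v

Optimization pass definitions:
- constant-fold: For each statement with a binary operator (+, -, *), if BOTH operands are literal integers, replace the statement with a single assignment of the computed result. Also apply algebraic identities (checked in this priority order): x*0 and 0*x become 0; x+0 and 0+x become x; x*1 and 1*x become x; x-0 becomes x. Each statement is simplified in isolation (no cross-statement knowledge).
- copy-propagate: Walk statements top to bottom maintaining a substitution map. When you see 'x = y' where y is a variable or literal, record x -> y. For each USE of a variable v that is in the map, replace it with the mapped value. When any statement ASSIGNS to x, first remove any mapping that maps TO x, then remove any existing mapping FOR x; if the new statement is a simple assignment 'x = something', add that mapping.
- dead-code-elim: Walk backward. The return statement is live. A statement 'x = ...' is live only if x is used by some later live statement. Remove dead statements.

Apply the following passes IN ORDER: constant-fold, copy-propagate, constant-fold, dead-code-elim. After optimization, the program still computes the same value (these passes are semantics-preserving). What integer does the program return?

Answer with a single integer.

Initial IR:
  u = 2
  d = u
  b = 5
  z = d
  v = 9 + 0
  t = z - v
  y = 0 * u
  return v
After constant-fold (8 stmts):
  u = 2
  d = u
  b = 5
  z = d
  v = 9
  t = z - v
  y = 0
  return v
After copy-propagate (8 stmts):
  u = 2
  d = 2
  b = 5
  z = 2
  v = 9
  t = 2 - 9
  y = 0
  return 9
After constant-fold (8 stmts):
  u = 2
  d = 2
  b = 5
  z = 2
  v = 9
  t = -7
  y = 0
  return 9
After dead-code-elim (1 stmts):
  return 9
Evaluate:
  u = 2  =>  u = 2
  d = u  =>  d = 2
  b = 5  =>  b = 5
  z = d  =>  z = 2
  v = 9 + 0  =>  v = 9
  t = z - v  =>  t = -7
  y = 0 * u  =>  y = 0
  return v = 9

Answer: 9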